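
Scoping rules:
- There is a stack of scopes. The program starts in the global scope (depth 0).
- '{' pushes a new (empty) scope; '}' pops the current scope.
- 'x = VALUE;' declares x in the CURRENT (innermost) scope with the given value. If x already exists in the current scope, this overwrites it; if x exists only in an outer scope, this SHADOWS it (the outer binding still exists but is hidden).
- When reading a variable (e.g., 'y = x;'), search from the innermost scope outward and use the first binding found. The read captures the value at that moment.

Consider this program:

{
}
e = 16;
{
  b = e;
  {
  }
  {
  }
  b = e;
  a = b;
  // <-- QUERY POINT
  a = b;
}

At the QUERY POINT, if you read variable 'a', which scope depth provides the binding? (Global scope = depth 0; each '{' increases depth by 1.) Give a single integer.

Answer: 1

Derivation:
Step 1: enter scope (depth=1)
Step 2: exit scope (depth=0)
Step 3: declare e=16 at depth 0
Step 4: enter scope (depth=1)
Step 5: declare b=(read e)=16 at depth 1
Step 6: enter scope (depth=2)
Step 7: exit scope (depth=1)
Step 8: enter scope (depth=2)
Step 9: exit scope (depth=1)
Step 10: declare b=(read e)=16 at depth 1
Step 11: declare a=(read b)=16 at depth 1
Visible at query point: a=16 b=16 e=16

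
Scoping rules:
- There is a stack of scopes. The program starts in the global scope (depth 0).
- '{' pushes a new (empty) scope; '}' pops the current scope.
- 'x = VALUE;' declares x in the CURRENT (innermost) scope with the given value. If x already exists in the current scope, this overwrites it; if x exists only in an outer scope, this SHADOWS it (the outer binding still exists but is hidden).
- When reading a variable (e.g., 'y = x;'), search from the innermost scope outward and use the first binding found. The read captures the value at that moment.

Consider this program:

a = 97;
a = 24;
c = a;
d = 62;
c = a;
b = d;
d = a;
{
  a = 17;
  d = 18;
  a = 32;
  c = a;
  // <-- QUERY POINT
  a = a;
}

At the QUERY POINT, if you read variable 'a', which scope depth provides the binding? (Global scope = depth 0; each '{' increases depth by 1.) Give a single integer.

Answer: 1

Derivation:
Step 1: declare a=97 at depth 0
Step 2: declare a=24 at depth 0
Step 3: declare c=(read a)=24 at depth 0
Step 4: declare d=62 at depth 0
Step 5: declare c=(read a)=24 at depth 0
Step 6: declare b=(read d)=62 at depth 0
Step 7: declare d=(read a)=24 at depth 0
Step 8: enter scope (depth=1)
Step 9: declare a=17 at depth 1
Step 10: declare d=18 at depth 1
Step 11: declare a=32 at depth 1
Step 12: declare c=(read a)=32 at depth 1
Visible at query point: a=32 b=62 c=32 d=18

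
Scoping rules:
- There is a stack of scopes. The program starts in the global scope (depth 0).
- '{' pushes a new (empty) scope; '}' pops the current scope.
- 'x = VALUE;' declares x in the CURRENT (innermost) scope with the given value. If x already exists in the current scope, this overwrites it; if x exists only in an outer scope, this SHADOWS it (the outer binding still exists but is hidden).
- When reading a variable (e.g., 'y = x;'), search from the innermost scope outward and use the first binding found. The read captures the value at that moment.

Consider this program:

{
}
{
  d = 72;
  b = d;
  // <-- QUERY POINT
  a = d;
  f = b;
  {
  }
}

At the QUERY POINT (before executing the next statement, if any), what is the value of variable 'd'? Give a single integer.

Step 1: enter scope (depth=1)
Step 2: exit scope (depth=0)
Step 3: enter scope (depth=1)
Step 4: declare d=72 at depth 1
Step 5: declare b=(read d)=72 at depth 1
Visible at query point: b=72 d=72

Answer: 72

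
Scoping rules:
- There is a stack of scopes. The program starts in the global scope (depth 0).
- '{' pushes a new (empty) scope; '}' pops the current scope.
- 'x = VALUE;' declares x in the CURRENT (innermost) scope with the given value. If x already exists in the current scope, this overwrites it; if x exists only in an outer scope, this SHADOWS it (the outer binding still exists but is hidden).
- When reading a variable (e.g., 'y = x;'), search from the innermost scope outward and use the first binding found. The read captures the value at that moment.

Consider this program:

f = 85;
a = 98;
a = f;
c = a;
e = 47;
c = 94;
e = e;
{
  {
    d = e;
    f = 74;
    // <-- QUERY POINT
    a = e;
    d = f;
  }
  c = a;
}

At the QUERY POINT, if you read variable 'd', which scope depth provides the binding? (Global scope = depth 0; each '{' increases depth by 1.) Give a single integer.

Step 1: declare f=85 at depth 0
Step 2: declare a=98 at depth 0
Step 3: declare a=(read f)=85 at depth 0
Step 4: declare c=(read a)=85 at depth 0
Step 5: declare e=47 at depth 0
Step 6: declare c=94 at depth 0
Step 7: declare e=(read e)=47 at depth 0
Step 8: enter scope (depth=1)
Step 9: enter scope (depth=2)
Step 10: declare d=(read e)=47 at depth 2
Step 11: declare f=74 at depth 2
Visible at query point: a=85 c=94 d=47 e=47 f=74

Answer: 2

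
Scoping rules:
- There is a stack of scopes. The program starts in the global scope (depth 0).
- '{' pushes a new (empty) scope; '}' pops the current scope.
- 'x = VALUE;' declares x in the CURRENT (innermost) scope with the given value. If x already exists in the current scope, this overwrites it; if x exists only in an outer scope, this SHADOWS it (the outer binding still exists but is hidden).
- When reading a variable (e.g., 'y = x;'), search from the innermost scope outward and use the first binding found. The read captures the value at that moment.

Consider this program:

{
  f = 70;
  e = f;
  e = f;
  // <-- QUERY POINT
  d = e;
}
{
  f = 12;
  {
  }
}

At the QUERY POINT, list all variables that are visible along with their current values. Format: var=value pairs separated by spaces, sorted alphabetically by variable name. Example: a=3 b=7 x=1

Answer: e=70 f=70

Derivation:
Step 1: enter scope (depth=1)
Step 2: declare f=70 at depth 1
Step 3: declare e=(read f)=70 at depth 1
Step 4: declare e=(read f)=70 at depth 1
Visible at query point: e=70 f=70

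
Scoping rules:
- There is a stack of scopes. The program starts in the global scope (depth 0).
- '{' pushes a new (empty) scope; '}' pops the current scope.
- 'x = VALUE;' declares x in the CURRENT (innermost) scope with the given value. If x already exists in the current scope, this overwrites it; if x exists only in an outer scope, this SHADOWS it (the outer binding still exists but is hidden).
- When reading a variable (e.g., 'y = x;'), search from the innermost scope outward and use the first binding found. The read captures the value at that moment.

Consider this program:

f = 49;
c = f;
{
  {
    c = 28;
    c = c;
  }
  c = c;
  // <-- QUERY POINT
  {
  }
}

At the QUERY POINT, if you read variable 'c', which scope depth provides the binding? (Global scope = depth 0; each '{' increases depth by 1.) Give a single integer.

Step 1: declare f=49 at depth 0
Step 2: declare c=(read f)=49 at depth 0
Step 3: enter scope (depth=1)
Step 4: enter scope (depth=2)
Step 5: declare c=28 at depth 2
Step 6: declare c=(read c)=28 at depth 2
Step 7: exit scope (depth=1)
Step 8: declare c=(read c)=49 at depth 1
Visible at query point: c=49 f=49

Answer: 1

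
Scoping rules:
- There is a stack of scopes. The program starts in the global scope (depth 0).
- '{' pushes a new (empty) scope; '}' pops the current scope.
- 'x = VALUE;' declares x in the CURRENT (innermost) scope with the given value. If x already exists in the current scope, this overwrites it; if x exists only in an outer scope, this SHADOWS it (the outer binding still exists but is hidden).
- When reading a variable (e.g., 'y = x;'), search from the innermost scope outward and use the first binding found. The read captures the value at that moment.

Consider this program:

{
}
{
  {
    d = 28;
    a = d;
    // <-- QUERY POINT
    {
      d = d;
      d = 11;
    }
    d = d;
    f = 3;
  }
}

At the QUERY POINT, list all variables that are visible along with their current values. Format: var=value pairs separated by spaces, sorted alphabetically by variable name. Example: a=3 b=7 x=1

Answer: a=28 d=28

Derivation:
Step 1: enter scope (depth=1)
Step 2: exit scope (depth=0)
Step 3: enter scope (depth=1)
Step 4: enter scope (depth=2)
Step 5: declare d=28 at depth 2
Step 6: declare a=(read d)=28 at depth 2
Visible at query point: a=28 d=28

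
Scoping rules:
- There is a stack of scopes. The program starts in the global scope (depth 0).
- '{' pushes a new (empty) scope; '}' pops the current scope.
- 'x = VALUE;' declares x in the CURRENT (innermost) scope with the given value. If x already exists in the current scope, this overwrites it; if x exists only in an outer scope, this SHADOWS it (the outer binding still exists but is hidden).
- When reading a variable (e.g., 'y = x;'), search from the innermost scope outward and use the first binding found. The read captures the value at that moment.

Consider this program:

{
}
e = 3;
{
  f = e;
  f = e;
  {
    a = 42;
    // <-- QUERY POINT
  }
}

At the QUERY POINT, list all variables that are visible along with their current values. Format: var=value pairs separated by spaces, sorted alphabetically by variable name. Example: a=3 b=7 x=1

Step 1: enter scope (depth=1)
Step 2: exit scope (depth=0)
Step 3: declare e=3 at depth 0
Step 4: enter scope (depth=1)
Step 5: declare f=(read e)=3 at depth 1
Step 6: declare f=(read e)=3 at depth 1
Step 7: enter scope (depth=2)
Step 8: declare a=42 at depth 2
Visible at query point: a=42 e=3 f=3

Answer: a=42 e=3 f=3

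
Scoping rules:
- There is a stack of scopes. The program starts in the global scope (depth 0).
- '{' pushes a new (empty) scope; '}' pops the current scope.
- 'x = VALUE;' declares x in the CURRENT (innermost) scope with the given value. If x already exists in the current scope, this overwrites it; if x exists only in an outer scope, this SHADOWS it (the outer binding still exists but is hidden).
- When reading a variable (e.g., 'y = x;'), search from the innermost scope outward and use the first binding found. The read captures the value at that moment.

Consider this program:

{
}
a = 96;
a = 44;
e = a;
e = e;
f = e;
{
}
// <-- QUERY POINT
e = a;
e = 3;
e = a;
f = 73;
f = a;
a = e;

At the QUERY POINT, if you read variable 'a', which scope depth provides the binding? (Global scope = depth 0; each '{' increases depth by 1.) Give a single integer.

Answer: 0

Derivation:
Step 1: enter scope (depth=1)
Step 2: exit scope (depth=0)
Step 3: declare a=96 at depth 0
Step 4: declare a=44 at depth 0
Step 5: declare e=(read a)=44 at depth 0
Step 6: declare e=(read e)=44 at depth 0
Step 7: declare f=(read e)=44 at depth 0
Step 8: enter scope (depth=1)
Step 9: exit scope (depth=0)
Visible at query point: a=44 e=44 f=44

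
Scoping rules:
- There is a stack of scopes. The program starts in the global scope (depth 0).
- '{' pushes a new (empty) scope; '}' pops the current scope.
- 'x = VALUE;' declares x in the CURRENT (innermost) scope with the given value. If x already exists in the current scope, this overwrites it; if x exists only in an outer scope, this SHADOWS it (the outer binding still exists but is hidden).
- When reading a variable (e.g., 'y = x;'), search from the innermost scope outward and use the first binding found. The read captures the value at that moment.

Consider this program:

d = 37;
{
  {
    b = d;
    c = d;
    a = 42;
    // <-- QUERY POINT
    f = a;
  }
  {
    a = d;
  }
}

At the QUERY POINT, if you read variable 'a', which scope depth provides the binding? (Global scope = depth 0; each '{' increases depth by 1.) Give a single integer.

Step 1: declare d=37 at depth 0
Step 2: enter scope (depth=1)
Step 3: enter scope (depth=2)
Step 4: declare b=(read d)=37 at depth 2
Step 5: declare c=(read d)=37 at depth 2
Step 6: declare a=42 at depth 2
Visible at query point: a=42 b=37 c=37 d=37

Answer: 2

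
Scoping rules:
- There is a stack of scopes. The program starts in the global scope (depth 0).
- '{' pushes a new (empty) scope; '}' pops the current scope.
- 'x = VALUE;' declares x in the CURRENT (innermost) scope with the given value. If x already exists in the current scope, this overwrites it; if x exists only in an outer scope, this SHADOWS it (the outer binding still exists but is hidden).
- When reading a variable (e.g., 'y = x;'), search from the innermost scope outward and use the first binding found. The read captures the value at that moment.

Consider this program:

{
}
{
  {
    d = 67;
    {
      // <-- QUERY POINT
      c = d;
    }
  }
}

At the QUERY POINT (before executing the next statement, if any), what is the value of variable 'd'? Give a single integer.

Step 1: enter scope (depth=1)
Step 2: exit scope (depth=0)
Step 3: enter scope (depth=1)
Step 4: enter scope (depth=2)
Step 5: declare d=67 at depth 2
Step 6: enter scope (depth=3)
Visible at query point: d=67

Answer: 67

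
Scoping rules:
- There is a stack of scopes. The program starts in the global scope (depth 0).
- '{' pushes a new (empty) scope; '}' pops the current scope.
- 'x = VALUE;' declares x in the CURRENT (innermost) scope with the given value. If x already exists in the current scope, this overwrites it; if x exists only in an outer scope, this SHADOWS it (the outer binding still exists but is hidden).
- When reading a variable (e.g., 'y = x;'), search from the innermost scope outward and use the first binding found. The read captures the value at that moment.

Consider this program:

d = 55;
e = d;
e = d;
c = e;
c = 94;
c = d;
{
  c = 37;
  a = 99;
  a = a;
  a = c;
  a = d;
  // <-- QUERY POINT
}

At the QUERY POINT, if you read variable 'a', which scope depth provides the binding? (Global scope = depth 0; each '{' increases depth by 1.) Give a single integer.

Answer: 1

Derivation:
Step 1: declare d=55 at depth 0
Step 2: declare e=(read d)=55 at depth 0
Step 3: declare e=(read d)=55 at depth 0
Step 4: declare c=(read e)=55 at depth 0
Step 5: declare c=94 at depth 0
Step 6: declare c=(read d)=55 at depth 0
Step 7: enter scope (depth=1)
Step 8: declare c=37 at depth 1
Step 9: declare a=99 at depth 1
Step 10: declare a=(read a)=99 at depth 1
Step 11: declare a=(read c)=37 at depth 1
Step 12: declare a=(read d)=55 at depth 1
Visible at query point: a=55 c=37 d=55 e=55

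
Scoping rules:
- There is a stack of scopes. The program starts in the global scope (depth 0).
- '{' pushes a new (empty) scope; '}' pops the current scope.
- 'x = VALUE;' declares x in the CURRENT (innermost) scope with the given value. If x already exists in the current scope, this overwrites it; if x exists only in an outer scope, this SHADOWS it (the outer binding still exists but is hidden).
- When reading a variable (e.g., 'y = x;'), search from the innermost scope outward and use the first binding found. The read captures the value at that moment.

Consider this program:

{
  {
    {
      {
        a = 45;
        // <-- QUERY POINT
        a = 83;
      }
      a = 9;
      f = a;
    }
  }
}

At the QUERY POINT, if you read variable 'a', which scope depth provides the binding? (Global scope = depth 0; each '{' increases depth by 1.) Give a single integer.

Step 1: enter scope (depth=1)
Step 2: enter scope (depth=2)
Step 3: enter scope (depth=3)
Step 4: enter scope (depth=4)
Step 5: declare a=45 at depth 4
Visible at query point: a=45

Answer: 4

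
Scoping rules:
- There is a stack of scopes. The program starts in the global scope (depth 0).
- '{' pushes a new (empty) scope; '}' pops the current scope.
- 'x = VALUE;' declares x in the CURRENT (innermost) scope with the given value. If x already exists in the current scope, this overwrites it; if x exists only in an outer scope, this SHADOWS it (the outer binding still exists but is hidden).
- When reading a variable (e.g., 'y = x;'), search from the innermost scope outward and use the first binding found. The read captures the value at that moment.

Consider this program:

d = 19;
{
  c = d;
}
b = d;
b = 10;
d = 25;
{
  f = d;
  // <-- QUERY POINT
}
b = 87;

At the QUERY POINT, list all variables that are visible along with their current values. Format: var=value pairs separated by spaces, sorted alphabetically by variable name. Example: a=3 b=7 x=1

Answer: b=10 d=25 f=25

Derivation:
Step 1: declare d=19 at depth 0
Step 2: enter scope (depth=1)
Step 3: declare c=(read d)=19 at depth 1
Step 4: exit scope (depth=0)
Step 5: declare b=(read d)=19 at depth 0
Step 6: declare b=10 at depth 0
Step 7: declare d=25 at depth 0
Step 8: enter scope (depth=1)
Step 9: declare f=(read d)=25 at depth 1
Visible at query point: b=10 d=25 f=25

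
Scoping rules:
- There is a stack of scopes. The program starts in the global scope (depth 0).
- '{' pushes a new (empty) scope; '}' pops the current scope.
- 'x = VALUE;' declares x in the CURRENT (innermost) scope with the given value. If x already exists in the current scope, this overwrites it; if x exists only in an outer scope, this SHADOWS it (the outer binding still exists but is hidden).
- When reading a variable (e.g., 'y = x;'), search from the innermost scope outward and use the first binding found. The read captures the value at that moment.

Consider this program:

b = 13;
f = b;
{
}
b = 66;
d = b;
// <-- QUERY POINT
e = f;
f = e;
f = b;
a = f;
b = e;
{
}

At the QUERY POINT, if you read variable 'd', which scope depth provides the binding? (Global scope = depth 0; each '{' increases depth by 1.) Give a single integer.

Step 1: declare b=13 at depth 0
Step 2: declare f=(read b)=13 at depth 0
Step 3: enter scope (depth=1)
Step 4: exit scope (depth=0)
Step 5: declare b=66 at depth 0
Step 6: declare d=(read b)=66 at depth 0
Visible at query point: b=66 d=66 f=13

Answer: 0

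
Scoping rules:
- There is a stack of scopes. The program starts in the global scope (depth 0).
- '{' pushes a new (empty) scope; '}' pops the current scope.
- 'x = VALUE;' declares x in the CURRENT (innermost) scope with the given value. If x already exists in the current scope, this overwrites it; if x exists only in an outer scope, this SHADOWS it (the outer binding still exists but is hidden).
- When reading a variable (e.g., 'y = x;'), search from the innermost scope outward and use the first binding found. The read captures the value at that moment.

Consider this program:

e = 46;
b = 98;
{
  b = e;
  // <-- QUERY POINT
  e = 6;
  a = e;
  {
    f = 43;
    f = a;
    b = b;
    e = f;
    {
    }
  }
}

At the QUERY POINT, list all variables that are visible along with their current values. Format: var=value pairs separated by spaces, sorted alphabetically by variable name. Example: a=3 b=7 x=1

Answer: b=46 e=46

Derivation:
Step 1: declare e=46 at depth 0
Step 2: declare b=98 at depth 0
Step 3: enter scope (depth=1)
Step 4: declare b=(read e)=46 at depth 1
Visible at query point: b=46 e=46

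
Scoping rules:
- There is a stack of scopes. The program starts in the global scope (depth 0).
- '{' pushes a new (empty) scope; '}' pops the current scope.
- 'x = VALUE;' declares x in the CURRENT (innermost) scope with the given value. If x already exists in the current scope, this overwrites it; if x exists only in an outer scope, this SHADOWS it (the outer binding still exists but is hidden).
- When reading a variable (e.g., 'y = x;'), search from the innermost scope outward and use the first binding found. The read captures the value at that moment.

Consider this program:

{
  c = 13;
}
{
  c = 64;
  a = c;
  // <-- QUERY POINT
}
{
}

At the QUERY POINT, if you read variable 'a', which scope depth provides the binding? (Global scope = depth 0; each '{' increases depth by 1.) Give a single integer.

Step 1: enter scope (depth=1)
Step 2: declare c=13 at depth 1
Step 3: exit scope (depth=0)
Step 4: enter scope (depth=1)
Step 5: declare c=64 at depth 1
Step 6: declare a=(read c)=64 at depth 1
Visible at query point: a=64 c=64

Answer: 1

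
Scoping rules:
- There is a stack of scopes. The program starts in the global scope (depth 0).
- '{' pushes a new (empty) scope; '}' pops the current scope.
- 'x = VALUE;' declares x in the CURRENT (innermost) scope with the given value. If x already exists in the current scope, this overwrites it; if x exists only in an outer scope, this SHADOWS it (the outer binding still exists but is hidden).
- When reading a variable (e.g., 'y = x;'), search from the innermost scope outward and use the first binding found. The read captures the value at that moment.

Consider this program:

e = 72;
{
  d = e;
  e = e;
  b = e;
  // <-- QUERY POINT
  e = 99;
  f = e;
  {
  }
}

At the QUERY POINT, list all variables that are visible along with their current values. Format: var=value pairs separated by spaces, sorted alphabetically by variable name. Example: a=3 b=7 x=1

Step 1: declare e=72 at depth 0
Step 2: enter scope (depth=1)
Step 3: declare d=(read e)=72 at depth 1
Step 4: declare e=(read e)=72 at depth 1
Step 5: declare b=(read e)=72 at depth 1
Visible at query point: b=72 d=72 e=72

Answer: b=72 d=72 e=72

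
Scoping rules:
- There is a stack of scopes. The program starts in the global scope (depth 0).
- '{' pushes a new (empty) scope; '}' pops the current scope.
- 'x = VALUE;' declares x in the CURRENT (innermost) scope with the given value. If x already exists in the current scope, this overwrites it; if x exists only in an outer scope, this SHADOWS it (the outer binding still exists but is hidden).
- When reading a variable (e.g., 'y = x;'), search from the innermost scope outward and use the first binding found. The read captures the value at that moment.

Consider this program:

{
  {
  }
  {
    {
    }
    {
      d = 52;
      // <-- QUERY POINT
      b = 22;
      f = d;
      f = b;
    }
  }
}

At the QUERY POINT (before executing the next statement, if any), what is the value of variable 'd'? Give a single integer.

Step 1: enter scope (depth=1)
Step 2: enter scope (depth=2)
Step 3: exit scope (depth=1)
Step 4: enter scope (depth=2)
Step 5: enter scope (depth=3)
Step 6: exit scope (depth=2)
Step 7: enter scope (depth=3)
Step 8: declare d=52 at depth 3
Visible at query point: d=52

Answer: 52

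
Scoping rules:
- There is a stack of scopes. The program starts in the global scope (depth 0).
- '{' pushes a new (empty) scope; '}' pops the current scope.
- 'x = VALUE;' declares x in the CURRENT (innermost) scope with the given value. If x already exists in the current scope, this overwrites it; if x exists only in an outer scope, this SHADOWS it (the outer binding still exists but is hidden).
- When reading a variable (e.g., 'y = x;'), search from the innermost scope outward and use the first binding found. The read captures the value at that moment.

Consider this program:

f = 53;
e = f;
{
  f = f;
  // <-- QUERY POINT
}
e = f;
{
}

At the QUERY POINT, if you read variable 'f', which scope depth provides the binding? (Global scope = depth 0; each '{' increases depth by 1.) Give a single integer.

Answer: 1

Derivation:
Step 1: declare f=53 at depth 0
Step 2: declare e=(read f)=53 at depth 0
Step 3: enter scope (depth=1)
Step 4: declare f=(read f)=53 at depth 1
Visible at query point: e=53 f=53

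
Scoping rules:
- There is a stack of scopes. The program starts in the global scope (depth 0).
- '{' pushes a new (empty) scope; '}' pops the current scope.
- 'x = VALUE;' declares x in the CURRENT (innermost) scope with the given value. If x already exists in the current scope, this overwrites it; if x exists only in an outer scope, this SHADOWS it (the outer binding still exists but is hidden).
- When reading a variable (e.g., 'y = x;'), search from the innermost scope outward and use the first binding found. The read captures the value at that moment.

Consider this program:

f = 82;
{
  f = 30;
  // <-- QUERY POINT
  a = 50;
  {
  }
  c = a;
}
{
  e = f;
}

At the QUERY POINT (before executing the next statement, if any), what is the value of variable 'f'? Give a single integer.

Step 1: declare f=82 at depth 0
Step 2: enter scope (depth=1)
Step 3: declare f=30 at depth 1
Visible at query point: f=30

Answer: 30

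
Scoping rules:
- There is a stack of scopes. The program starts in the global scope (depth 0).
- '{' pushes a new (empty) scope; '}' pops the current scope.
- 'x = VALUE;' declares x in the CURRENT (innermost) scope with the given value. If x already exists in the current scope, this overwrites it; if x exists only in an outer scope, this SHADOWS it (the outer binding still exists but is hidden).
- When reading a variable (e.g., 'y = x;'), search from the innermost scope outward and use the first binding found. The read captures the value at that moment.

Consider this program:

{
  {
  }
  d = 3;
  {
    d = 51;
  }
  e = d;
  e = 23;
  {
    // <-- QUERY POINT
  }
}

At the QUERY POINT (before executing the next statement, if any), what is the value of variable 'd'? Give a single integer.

Answer: 3

Derivation:
Step 1: enter scope (depth=1)
Step 2: enter scope (depth=2)
Step 3: exit scope (depth=1)
Step 4: declare d=3 at depth 1
Step 5: enter scope (depth=2)
Step 6: declare d=51 at depth 2
Step 7: exit scope (depth=1)
Step 8: declare e=(read d)=3 at depth 1
Step 9: declare e=23 at depth 1
Step 10: enter scope (depth=2)
Visible at query point: d=3 e=23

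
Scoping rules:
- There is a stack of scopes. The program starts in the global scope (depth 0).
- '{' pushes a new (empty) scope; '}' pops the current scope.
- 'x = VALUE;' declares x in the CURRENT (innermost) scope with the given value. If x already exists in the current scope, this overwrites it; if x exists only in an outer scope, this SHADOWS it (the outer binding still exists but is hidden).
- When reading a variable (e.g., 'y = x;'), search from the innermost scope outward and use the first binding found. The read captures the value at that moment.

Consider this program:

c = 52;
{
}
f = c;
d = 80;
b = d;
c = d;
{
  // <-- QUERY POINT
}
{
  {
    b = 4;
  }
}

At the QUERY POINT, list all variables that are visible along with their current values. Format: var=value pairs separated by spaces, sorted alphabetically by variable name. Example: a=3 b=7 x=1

Answer: b=80 c=80 d=80 f=52

Derivation:
Step 1: declare c=52 at depth 0
Step 2: enter scope (depth=1)
Step 3: exit scope (depth=0)
Step 4: declare f=(read c)=52 at depth 0
Step 5: declare d=80 at depth 0
Step 6: declare b=(read d)=80 at depth 0
Step 7: declare c=(read d)=80 at depth 0
Step 8: enter scope (depth=1)
Visible at query point: b=80 c=80 d=80 f=52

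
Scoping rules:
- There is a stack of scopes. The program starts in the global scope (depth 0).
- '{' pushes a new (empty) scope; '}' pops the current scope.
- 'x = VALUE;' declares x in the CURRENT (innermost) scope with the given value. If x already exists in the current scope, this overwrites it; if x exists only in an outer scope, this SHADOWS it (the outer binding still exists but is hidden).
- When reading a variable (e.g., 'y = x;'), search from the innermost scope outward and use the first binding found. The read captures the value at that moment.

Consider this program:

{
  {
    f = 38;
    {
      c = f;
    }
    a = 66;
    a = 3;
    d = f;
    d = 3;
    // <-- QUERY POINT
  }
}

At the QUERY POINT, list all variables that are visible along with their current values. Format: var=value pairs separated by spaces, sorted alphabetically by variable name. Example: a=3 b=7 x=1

Step 1: enter scope (depth=1)
Step 2: enter scope (depth=2)
Step 3: declare f=38 at depth 2
Step 4: enter scope (depth=3)
Step 5: declare c=(read f)=38 at depth 3
Step 6: exit scope (depth=2)
Step 7: declare a=66 at depth 2
Step 8: declare a=3 at depth 2
Step 9: declare d=(read f)=38 at depth 2
Step 10: declare d=3 at depth 2
Visible at query point: a=3 d=3 f=38

Answer: a=3 d=3 f=38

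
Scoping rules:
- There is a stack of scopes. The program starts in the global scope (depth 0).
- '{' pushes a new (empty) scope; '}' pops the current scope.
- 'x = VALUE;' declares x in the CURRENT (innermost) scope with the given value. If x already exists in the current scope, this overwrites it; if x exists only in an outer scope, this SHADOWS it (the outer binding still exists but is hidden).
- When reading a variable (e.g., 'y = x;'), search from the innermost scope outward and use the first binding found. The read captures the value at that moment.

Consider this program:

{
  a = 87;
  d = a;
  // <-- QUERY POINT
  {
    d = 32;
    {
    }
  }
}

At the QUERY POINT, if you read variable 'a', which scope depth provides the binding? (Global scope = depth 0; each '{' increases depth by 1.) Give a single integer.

Answer: 1

Derivation:
Step 1: enter scope (depth=1)
Step 2: declare a=87 at depth 1
Step 3: declare d=(read a)=87 at depth 1
Visible at query point: a=87 d=87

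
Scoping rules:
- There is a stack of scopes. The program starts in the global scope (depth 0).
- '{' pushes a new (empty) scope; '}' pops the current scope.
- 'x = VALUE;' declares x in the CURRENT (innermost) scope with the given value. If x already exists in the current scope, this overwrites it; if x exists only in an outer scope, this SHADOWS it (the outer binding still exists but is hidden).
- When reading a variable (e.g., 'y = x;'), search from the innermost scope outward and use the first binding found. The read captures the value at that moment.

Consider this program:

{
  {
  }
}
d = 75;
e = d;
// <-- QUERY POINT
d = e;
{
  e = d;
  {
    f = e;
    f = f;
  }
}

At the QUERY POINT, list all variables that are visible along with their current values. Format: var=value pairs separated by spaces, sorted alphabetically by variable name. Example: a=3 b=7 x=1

Answer: d=75 e=75

Derivation:
Step 1: enter scope (depth=1)
Step 2: enter scope (depth=2)
Step 3: exit scope (depth=1)
Step 4: exit scope (depth=0)
Step 5: declare d=75 at depth 0
Step 6: declare e=(read d)=75 at depth 0
Visible at query point: d=75 e=75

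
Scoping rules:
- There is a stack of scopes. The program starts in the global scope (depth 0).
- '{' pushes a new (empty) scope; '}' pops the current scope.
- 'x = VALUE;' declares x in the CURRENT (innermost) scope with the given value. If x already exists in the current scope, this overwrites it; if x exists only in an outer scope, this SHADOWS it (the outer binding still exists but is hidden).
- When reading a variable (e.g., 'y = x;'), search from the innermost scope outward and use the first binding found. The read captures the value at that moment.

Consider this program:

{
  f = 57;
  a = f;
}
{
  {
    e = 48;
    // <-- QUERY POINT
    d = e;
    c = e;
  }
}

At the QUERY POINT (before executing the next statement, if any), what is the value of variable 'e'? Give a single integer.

Answer: 48

Derivation:
Step 1: enter scope (depth=1)
Step 2: declare f=57 at depth 1
Step 3: declare a=(read f)=57 at depth 1
Step 4: exit scope (depth=0)
Step 5: enter scope (depth=1)
Step 6: enter scope (depth=2)
Step 7: declare e=48 at depth 2
Visible at query point: e=48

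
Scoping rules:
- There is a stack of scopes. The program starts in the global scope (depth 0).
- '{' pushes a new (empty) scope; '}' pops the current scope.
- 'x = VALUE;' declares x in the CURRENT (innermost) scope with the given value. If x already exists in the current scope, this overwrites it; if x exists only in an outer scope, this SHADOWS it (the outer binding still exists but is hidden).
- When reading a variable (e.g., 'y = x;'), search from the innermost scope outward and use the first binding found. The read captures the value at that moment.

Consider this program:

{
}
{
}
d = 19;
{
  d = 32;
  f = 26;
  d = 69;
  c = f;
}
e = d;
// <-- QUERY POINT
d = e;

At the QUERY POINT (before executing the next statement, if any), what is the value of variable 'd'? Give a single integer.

Answer: 19

Derivation:
Step 1: enter scope (depth=1)
Step 2: exit scope (depth=0)
Step 3: enter scope (depth=1)
Step 4: exit scope (depth=0)
Step 5: declare d=19 at depth 0
Step 6: enter scope (depth=1)
Step 7: declare d=32 at depth 1
Step 8: declare f=26 at depth 1
Step 9: declare d=69 at depth 1
Step 10: declare c=(read f)=26 at depth 1
Step 11: exit scope (depth=0)
Step 12: declare e=(read d)=19 at depth 0
Visible at query point: d=19 e=19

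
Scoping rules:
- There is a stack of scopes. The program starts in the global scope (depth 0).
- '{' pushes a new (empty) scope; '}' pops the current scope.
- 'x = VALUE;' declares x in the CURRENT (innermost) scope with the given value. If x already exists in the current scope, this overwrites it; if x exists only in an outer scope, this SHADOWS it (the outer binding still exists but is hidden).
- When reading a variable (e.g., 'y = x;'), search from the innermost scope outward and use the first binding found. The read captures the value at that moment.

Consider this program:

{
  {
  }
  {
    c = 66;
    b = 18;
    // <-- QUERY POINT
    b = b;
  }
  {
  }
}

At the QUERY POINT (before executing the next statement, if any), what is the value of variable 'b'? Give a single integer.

Answer: 18

Derivation:
Step 1: enter scope (depth=1)
Step 2: enter scope (depth=2)
Step 3: exit scope (depth=1)
Step 4: enter scope (depth=2)
Step 5: declare c=66 at depth 2
Step 6: declare b=18 at depth 2
Visible at query point: b=18 c=66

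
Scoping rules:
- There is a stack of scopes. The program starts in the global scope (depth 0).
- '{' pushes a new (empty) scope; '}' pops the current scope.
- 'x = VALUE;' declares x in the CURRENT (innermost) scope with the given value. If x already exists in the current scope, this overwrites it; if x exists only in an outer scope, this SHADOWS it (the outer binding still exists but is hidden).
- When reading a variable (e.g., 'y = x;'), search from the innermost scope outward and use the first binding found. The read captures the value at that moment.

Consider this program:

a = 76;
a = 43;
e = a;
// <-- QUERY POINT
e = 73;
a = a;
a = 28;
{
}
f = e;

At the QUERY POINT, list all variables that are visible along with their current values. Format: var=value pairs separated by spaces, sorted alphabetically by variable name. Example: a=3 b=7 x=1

Answer: a=43 e=43

Derivation:
Step 1: declare a=76 at depth 0
Step 2: declare a=43 at depth 0
Step 3: declare e=(read a)=43 at depth 0
Visible at query point: a=43 e=43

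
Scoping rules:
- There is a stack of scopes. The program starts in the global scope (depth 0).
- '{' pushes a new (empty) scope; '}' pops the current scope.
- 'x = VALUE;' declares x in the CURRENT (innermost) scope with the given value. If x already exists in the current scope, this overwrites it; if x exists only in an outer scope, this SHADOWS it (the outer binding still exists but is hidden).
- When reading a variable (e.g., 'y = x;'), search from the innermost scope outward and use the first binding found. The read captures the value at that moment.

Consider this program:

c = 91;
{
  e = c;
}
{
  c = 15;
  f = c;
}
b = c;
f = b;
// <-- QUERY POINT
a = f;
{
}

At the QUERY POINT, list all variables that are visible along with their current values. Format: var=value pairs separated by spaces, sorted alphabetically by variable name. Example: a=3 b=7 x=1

Answer: b=91 c=91 f=91

Derivation:
Step 1: declare c=91 at depth 0
Step 2: enter scope (depth=1)
Step 3: declare e=(read c)=91 at depth 1
Step 4: exit scope (depth=0)
Step 5: enter scope (depth=1)
Step 6: declare c=15 at depth 1
Step 7: declare f=(read c)=15 at depth 1
Step 8: exit scope (depth=0)
Step 9: declare b=(read c)=91 at depth 0
Step 10: declare f=(read b)=91 at depth 0
Visible at query point: b=91 c=91 f=91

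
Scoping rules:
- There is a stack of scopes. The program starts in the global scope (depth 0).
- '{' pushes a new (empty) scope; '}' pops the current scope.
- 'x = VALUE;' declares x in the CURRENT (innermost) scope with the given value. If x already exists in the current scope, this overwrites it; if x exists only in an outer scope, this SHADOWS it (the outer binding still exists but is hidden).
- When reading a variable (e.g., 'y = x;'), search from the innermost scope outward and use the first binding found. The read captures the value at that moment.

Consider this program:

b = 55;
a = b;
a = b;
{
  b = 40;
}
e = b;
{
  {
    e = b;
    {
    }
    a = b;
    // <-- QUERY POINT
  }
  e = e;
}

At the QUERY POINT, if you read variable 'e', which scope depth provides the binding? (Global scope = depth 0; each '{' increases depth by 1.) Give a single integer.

Answer: 2

Derivation:
Step 1: declare b=55 at depth 0
Step 2: declare a=(read b)=55 at depth 0
Step 3: declare a=(read b)=55 at depth 0
Step 4: enter scope (depth=1)
Step 5: declare b=40 at depth 1
Step 6: exit scope (depth=0)
Step 7: declare e=(read b)=55 at depth 0
Step 8: enter scope (depth=1)
Step 9: enter scope (depth=2)
Step 10: declare e=(read b)=55 at depth 2
Step 11: enter scope (depth=3)
Step 12: exit scope (depth=2)
Step 13: declare a=(read b)=55 at depth 2
Visible at query point: a=55 b=55 e=55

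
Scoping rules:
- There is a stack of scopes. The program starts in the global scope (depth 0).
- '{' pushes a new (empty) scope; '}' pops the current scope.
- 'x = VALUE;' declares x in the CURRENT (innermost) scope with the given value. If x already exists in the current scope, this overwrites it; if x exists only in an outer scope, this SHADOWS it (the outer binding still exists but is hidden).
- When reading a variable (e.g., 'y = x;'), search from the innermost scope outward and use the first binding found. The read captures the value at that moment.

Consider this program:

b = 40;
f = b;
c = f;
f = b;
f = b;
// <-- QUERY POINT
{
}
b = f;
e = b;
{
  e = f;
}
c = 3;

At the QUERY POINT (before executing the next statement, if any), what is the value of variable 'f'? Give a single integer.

Answer: 40

Derivation:
Step 1: declare b=40 at depth 0
Step 2: declare f=(read b)=40 at depth 0
Step 3: declare c=(read f)=40 at depth 0
Step 4: declare f=(read b)=40 at depth 0
Step 5: declare f=(read b)=40 at depth 0
Visible at query point: b=40 c=40 f=40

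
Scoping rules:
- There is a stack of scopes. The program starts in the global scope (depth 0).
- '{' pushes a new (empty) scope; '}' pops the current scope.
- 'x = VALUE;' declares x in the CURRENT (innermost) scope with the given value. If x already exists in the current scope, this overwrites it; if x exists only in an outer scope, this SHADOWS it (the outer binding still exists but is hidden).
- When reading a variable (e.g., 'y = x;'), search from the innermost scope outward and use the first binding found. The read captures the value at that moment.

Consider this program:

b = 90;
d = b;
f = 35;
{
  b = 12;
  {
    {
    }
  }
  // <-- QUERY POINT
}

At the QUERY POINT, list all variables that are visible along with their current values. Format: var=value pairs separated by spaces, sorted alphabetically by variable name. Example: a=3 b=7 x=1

Answer: b=12 d=90 f=35

Derivation:
Step 1: declare b=90 at depth 0
Step 2: declare d=(read b)=90 at depth 0
Step 3: declare f=35 at depth 0
Step 4: enter scope (depth=1)
Step 5: declare b=12 at depth 1
Step 6: enter scope (depth=2)
Step 7: enter scope (depth=3)
Step 8: exit scope (depth=2)
Step 9: exit scope (depth=1)
Visible at query point: b=12 d=90 f=35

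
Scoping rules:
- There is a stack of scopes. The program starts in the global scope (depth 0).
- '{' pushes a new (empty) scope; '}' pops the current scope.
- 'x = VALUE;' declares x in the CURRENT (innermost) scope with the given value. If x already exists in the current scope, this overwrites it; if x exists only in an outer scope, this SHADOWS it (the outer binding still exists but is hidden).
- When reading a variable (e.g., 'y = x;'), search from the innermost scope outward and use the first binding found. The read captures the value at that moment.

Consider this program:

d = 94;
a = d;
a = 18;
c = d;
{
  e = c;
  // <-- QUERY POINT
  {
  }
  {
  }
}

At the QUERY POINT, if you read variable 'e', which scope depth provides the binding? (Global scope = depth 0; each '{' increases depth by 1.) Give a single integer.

Step 1: declare d=94 at depth 0
Step 2: declare a=(read d)=94 at depth 0
Step 3: declare a=18 at depth 0
Step 4: declare c=(read d)=94 at depth 0
Step 5: enter scope (depth=1)
Step 6: declare e=(read c)=94 at depth 1
Visible at query point: a=18 c=94 d=94 e=94

Answer: 1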